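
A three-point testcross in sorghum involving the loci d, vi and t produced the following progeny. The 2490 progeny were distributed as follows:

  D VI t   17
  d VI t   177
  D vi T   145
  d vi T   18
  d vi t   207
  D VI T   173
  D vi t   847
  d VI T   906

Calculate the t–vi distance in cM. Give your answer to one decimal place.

14.3 cM

The two most frequent reciprocal classes, d VI T and D vi t, are the parental types, so the F1 was d VI T / D vi t.
The two rarest classes, d vi T and D VI t, are the double crossovers. Comparing them with the parentals, only the vi allele has switched, so vi is the middle locus and the order is t – vi – d.
Crossovers in the t–vi interval produce the single-crossover classes d VI t and D vi T (177 + 145 = 322) plus the double crossovers (35).
RF(t–vi) = (322 + 35) / 2490 = 357/2490 = 0.1434 → 14.3 cM.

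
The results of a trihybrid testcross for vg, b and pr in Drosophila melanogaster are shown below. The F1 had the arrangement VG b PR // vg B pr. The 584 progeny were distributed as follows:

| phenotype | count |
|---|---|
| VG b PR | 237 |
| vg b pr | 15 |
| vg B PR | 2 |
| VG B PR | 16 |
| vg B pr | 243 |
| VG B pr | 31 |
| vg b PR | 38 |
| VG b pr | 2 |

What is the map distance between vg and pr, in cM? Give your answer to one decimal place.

12.5 cM

The two rarest classes, VG b pr and vg B PR, are the double crossovers. Comparing them with the parentals, only the pr allele has switched, so pr is the middle locus and the order is vg – pr – b.
Crossovers in the vg–pr interval produce the single-crossover classes vg b PR and VG B pr (38 + 31 = 69) plus the double crossovers (4).
RF(vg–pr) = (69 + 4) / 584 = 73/584 = 0.1250 → 12.5 cM.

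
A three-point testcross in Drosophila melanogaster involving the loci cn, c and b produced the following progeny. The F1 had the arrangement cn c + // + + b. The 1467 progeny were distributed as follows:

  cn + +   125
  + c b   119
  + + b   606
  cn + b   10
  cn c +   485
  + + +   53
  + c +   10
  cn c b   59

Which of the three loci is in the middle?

The two rarest classes, + c + and cn + b, are the double crossovers. Comparing them with the parentals, only the cn allele has switched, so cn is the middle locus and the order is c – cn – b.

cn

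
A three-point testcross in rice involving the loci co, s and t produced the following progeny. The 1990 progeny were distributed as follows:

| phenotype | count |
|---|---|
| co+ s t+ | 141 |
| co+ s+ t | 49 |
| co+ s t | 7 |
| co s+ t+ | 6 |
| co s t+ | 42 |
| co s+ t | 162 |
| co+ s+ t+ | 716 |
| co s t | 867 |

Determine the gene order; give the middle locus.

co

The two most frequent reciprocal classes, co+ s+ t+ and co s t, are the parental types, so the F1 was co+ s+ t+ / co s t.
The two rarest classes, co s+ t+ and co+ s t, are the double crossovers. Comparing them with the parentals, only the co allele has switched, so co is the middle locus and the order is t – co – s.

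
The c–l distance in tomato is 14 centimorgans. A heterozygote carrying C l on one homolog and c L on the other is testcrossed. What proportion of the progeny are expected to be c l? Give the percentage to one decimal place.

A map distance of 14 centimorgans corresponds to a recombination frequency of 0.140.
The F1 is C l / c L, so c l is a recombinant gamete class with expected frequency r/2 = 0.140/2 = 0.0700.
That is 0.0700 = 7.0% of the progeny.

7.0%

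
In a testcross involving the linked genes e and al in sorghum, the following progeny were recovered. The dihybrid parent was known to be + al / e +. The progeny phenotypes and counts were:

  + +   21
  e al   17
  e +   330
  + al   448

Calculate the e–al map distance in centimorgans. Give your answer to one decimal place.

4.7 centimorgans

The recombinant classes are + + and e al: 21 + 17 = 38.
Recombination frequency = 38/816 = 0.0466 ≈ 4.7%, i.e. 4.7 centimorgans.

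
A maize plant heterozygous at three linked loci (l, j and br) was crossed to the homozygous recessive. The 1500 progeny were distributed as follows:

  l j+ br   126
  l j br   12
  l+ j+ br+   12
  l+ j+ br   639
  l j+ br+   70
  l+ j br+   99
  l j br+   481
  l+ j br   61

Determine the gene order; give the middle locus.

The two most frequent reciprocal classes, l j br+ and l+ j+ br, are the parental types, so the F1 was l j br+ / l+ j+ br.
The two rarest classes, l j br and l+ j+ br+, are the double crossovers. Comparing them with the parentals, only the br allele has switched, so br is the middle locus and the order is l – br – j.

br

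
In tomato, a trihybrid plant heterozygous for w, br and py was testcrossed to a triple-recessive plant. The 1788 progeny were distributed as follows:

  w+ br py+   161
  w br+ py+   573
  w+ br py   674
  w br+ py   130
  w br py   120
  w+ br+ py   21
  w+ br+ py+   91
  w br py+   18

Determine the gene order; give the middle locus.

br

The two most frequent reciprocal classes, w br+ py+ and w+ br py, are the parental types, so the F1 was w br+ py+ / w+ br py.
The two rarest classes, w br py+ and w+ br+ py, are the double crossovers. Comparing them with the parentals, only the br allele has switched, so br is the middle locus and the order is py – br – w.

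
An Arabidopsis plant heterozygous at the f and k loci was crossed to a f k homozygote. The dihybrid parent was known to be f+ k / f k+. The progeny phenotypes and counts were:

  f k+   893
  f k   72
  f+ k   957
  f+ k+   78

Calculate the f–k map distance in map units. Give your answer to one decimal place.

The recombinant classes are f+ k+ and f k: 78 + 72 = 150.
Recombination frequency = 150/2000 = 0.0750 ≈ 7.5%, i.e. 7.5 map units.

7.5 map units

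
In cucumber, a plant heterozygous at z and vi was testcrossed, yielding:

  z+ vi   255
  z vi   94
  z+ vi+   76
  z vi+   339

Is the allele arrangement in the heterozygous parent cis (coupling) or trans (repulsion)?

trans

The two most frequent classes are z+ vi (255) and z vi+ (339); these are the parental (non-recombinant) types.
So the F1 carried z+ vi on one chromosome and z vi+ on the other — the recessive alleles are on opposite chromosomes (trans / repulsion).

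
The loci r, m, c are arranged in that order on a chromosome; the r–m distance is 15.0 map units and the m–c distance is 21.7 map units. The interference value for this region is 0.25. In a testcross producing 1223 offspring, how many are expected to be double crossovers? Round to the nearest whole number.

Map distances give recombination frequencies of 0.150 and 0.217 for the two intervals.
With interference 0.25 (so coincidence = 0.75), expected double-crossover frequency = 0.150 × 0.217 × 0.75 = 0.02441.
Expected number = 0.02441 × 1223 = 29.86 ≈ 30.

30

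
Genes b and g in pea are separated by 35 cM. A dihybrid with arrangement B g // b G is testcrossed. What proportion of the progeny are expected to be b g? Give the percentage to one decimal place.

A map distance of 35 cM corresponds to a recombination frequency of 0.350.
The F1 is B g / b G, so b g is a recombinant gamete class with expected frequency r/2 = 0.350/2 = 0.1750.
That is 0.1750 = 17.5% of the progeny.

17.5%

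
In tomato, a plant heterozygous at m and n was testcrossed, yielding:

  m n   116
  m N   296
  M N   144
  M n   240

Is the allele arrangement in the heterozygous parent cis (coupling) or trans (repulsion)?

The two most frequent classes are M n (240) and m N (296); these are the parental (non-recombinant) types.
So the F1 carried M n on one chromosome and m N on the other — the recessive alleles are on opposite chromosomes (trans / repulsion).

trans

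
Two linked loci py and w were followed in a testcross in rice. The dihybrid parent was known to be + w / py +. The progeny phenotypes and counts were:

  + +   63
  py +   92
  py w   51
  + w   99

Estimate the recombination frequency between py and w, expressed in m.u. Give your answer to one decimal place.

37.4 m.u.

The recombinant classes are + + and py w: 63 + 51 = 114.
Recombination frequency = 114/305 = 0.3738 ≈ 37.4%, i.e. 37.4 m.u.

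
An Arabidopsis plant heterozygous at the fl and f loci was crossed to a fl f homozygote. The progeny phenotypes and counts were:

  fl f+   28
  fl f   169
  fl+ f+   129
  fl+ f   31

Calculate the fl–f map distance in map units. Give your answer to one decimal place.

16.5 map units

The two most frequent classes, fl+ f+ (129) and fl f (169), are the parental types, so the F1 was fl+ f+ / fl f.
The recombinant classes are fl+ f and fl f+: 31 + 28 = 59.
Recombination frequency = 59/357 = 0.1653 ≈ 16.5%, i.e. 16.5 map units.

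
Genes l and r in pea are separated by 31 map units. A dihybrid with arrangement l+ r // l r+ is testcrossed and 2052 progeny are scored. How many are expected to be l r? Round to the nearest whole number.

318

A map distance of 31 map units corresponds to a recombination frequency of 0.310.
The F1 is l+ r / l r+, so l r is a recombinant gamete class with expected frequency r/2 = 0.310/2 = 0.1550.
Expected number = 0.1550 × 2052 = 318.06 ≈ 318.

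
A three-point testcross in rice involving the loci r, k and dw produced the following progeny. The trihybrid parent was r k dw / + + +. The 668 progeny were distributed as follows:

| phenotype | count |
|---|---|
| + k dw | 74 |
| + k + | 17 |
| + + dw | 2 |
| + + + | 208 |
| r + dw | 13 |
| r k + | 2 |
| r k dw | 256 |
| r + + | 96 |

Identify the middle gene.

dw

The two rarest classes, r k + and + + dw, are the double crossovers. Comparing them with the parentals, only the dw allele has switched, so dw is the middle locus and the order is k – dw – r.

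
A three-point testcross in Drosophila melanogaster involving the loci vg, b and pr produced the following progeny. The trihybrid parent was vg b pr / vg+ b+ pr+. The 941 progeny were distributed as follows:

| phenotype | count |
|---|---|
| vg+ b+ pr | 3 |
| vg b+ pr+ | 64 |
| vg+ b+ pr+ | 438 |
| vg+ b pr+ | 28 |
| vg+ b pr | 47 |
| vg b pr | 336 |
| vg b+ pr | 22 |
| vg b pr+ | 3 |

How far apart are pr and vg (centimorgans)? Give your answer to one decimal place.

12.4 centimorgans

The two rarest classes, vg b pr+ and vg+ b+ pr, are the double crossovers. Comparing them with the parentals, only the pr allele has switched, so pr is the middle locus and the order is b – pr – vg.
Crossovers in the pr–vg interval produce the single-crossover classes vg+ b pr and vg b+ pr+ (47 + 64 = 111) plus the double crossovers (6).
RF(pr–vg) = (111 + 6) / 941 = 117/941 = 0.1243 → 12.4 centimorgans.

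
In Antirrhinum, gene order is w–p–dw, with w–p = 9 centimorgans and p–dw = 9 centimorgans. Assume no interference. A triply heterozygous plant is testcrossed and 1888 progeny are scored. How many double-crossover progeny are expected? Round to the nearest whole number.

15

Map distances give recombination frequencies of 0.090 and 0.090 for the two intervals.
With no interference, expected double-crossover frequency = 0.090 × 0.090 = 0.00810.
Expected number = 0.00810 × 1888 = 15.29 ≈ 15.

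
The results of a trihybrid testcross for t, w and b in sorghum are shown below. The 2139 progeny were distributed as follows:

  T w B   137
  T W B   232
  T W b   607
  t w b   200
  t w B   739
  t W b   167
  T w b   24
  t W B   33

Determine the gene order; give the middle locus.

w

The two most frequent reciprocal classes, T W b and t w B, are the parental types, so the F1 was T W b / t w B.
The two rarest classes, T w b and t W B, are the double crossovers. Comparing them with the parentals, only the w allele has switched, so w is the middle locus and the order is b – w – t.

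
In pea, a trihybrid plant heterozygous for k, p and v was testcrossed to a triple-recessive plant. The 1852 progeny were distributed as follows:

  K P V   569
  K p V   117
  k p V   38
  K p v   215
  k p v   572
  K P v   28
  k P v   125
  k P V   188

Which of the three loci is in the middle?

The two most frequent reciprocal classes, K P V and k p v, are the parental types, so the F1 was K P V / k p v.
The two rarest classes, K P v and k p V, are the double crossovers. Comparing them with the parentals, only the v allele has switched, so v is the middle locus and the order is p – v – k.

v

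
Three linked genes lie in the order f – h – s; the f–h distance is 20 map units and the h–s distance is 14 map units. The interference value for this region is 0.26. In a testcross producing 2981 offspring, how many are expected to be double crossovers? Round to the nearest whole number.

Map distances give recombination frequencies of 0.200 and 0.140 for the two intervals.
With interference 0.26 (so coincidence = 0.74), expected double-crossover frequency = 0.200 × 0.140 × 0.74 = 0.02072.
Expected number = 0.02072 × 2981 = 61.77 ≈ 62.

62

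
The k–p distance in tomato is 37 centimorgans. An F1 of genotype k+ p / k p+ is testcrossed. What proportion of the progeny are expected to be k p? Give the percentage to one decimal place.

A map distance of 37 centimorgans corresponds to a recombination frequency of 0.370.
The F1 is k+ p / k p+, so k p is a recombinant gamete class with expected frequency r/2 = 0.370/2 = 0.1850.
That is 0.1850 = 18.5% of the progeny.

18.5%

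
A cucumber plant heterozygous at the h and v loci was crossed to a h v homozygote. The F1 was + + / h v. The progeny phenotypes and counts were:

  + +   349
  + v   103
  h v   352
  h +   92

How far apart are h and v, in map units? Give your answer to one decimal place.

The recombinant classes are + v and h +: 103 + 92 = 195.
Recombination frequency = 195/896 = 0.2176 ≈ 21.8%, i.e. 21.8 map units.

21.8 map units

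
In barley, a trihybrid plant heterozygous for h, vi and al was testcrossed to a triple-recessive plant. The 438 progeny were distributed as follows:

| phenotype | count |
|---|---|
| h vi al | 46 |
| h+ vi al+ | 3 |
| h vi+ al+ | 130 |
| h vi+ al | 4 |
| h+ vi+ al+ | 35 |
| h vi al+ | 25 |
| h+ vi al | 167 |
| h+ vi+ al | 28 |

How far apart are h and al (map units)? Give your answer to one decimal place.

The two most frequent reciprocal classes, h+ vi al and h vi+ al+, are the parental types, so the F1 was h+ vi al / h vi+ al+.
The two rarest classes, h+ vi al+ and h vi+ al, are the double crossovers. Comparing them with the parentals, only the al allele has switched, so al is the middle locus and the order is vi – al – h.
Crossovers in the al–h interval produce the single-crossover classes h vi al and h+ vi+ al+ (46 + 35 = 81) plus the double crossovers (7).
RF(al–h) = (81 + 7) / 438 = 88/438 = 0.2009 → 20.1 map units.

20.1 map units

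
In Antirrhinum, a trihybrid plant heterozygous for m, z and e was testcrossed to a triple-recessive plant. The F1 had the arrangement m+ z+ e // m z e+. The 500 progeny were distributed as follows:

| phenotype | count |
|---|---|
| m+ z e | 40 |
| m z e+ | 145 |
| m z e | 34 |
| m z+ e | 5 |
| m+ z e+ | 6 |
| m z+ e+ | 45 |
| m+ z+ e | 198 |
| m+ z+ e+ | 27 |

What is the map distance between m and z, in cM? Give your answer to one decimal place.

19.2 cM

The two rarest classes, m z+ e and m+ z e+, are the double crossovers. Comparing them with the parentals, only the m allele has switched, so m is the middle locus and the order is z – m – e.
Crossovers in the z–m interval produce the single-crossover classes m+ z e and m z+ e+ (40 + 45 = 85) plus the double crossovers (11).
RF(z–m) = (85 + 11) / 500 = 96/500 = 0.1920 → 19.2 cM.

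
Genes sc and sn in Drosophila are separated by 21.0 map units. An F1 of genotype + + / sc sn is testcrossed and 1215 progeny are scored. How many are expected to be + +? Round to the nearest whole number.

A map distance of 21.0 map units corresponds to a recombination frequency of 0.210.
The F1 is + + / sc sn, so + + is a parental gamete class with expected frequency (1 − r)/2 = 0.790/2 = 0.3950.
Expected number = 0.3950 × 1215 = 479.93 ≈ 480.

480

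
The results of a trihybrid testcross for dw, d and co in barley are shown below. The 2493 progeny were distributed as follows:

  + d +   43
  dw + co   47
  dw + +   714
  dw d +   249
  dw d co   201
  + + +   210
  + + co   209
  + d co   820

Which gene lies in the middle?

co

The two most frequent reciprocal classes, dw + + and + d co, are the parental types, so the F1 was dw + + / + d co.
The two rarest classes, dw + co and + d +, are the double crossovers. Comparing them with the parentals, only the co allele has switched, so co is the middle locus and the order is d – co – dw.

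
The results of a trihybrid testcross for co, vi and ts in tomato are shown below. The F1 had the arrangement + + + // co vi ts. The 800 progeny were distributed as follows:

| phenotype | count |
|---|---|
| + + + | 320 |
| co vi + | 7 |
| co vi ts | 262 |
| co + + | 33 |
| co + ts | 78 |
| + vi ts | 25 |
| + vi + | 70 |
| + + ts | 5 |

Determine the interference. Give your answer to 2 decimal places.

0.14

The two rarest classes, + + ts and co vi +, are the double crossovers. Comparing them with the parentals, only the ts allele has switched, so ts is the middle locus and the order is vi – ts – co.
vi–ts: (148 + 12)/800 = 0.2000; ts–co: (58 + 12)/800 = 0.0875.
Expected DCO frequency = 0.2000 × 0.0875 ≈ 0.01750; observed = 12/800 ≈ 0.01500.
Coefficient of coincidence = 0.01500/0.01750 ≈ 0.86; interference = 1 − 0.86 = 0.14.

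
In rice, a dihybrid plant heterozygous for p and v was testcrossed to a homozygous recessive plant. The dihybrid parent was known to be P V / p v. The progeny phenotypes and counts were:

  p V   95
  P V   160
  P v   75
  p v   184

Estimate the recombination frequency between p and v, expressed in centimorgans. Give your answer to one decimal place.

33.1 centimorgans

The recombinant classes are P v and p V: 75 + 95 = 170.
Recombination frequency = 170/514 = 0.3307 ≈ 33.1%, i.e. 33.1 centimorgans.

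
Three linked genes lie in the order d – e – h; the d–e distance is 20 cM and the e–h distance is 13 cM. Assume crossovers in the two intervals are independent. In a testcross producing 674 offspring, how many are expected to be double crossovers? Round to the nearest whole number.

18

Map distances give recombination frequencies of 0.200 and 0.130 for the two intervals.
With no interference, expected double-crossover frequency = 0.200 × 0.130 = 0.02600.
Expected number = 0.02600 × 674 = 17.52 ≈ 18.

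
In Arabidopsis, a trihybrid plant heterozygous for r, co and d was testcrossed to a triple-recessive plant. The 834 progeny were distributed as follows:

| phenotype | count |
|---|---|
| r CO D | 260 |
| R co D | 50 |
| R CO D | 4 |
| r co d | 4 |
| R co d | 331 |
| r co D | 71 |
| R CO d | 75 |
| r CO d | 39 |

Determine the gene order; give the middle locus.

The two most frequent reciprocal classes, R co d and r CO D, are the parental types, so the F1 was R co d / r CO D.
The two rarest classes, r co d and R CO D, are the double crossovers. Comparing them with the parentals, only the r allele has switched, so r is the middle locus and the order is co – r – d.

r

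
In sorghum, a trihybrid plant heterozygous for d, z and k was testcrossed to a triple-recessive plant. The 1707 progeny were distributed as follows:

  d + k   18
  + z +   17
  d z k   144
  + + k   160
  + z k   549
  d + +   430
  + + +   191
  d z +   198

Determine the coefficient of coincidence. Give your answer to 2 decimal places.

0.41

The two most frequent reciprocal classes, + z k and d + +, are the parental types, so the F1 was + z k / d + +.
The two rarest classes, + z + and d + k, are the double crossovers. Comparing them with the parentals, only the k allele has switched, so k is the middle locus and the order is z – k – d.
z–k: (358 + 35)/1707 = 0.2302; k–d: (335 + 35)/1707 = 0.2168.
Expected DCO frequency = 0.2302 × 0.2168 ≈ 0.04991; observed = 35/1707 ≈ 0.02050.
Coefficient of coincidence = 0.02050/0.04991 ≈ 0.41.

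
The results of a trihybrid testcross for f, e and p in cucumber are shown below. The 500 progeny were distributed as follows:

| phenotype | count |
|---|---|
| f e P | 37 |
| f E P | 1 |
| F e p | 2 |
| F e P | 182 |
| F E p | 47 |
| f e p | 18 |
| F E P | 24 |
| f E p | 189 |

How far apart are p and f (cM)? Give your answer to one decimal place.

17.4 cM

The two most frequent reciprocal classes, f E p and F e P, are the parental types, so the F1 was f E p / F e P.
The two rarest classes, f E P and F e p, are the double crossovers. Comparing them with the parentals, only the p allele has switched, so p is the middle locus and the order is e – p – f.
Crossovers in the p–f interval produce the single-crossover classes F E p and f e P (47 + 37 = 84) plus the double crossovers (3).
RF(p–f) = (84 + 3) / 500 = 87/500 = 0.1740 → 17.4 cM.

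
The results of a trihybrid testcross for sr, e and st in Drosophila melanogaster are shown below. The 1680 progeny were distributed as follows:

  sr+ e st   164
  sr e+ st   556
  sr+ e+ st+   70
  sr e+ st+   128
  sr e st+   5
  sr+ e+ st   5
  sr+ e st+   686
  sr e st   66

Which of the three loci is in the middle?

The two most frequent reciprocal classes, sr e+ st and sr+ e st+, are the parental types, so the F1 was sr e+ st / sr+ e st+.
The two rarest classes, sr+ e+ st and sr e st+, are the double crossovers. Comparing them with the parentals, only the sr allele has switched, so sr is the middle locus and the order is e – sr – st.

sr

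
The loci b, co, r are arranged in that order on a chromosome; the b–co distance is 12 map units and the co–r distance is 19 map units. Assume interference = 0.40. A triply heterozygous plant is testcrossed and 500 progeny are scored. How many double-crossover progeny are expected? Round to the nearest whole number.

Map distances give recombination frequencies of 0.120 and 0.190 for the two intervals.
With interference 0.40 (so coincidence = 0.60), expected double-crossover frequency = 0.120 × 0.190 × 0.60 = 0.01368.
Expected number = 0.01368 × 500 = 6.84 ≈ 7.

7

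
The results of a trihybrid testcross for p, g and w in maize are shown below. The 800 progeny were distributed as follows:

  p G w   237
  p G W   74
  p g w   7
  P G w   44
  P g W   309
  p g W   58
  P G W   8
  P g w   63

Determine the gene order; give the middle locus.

g

The two most frequent reciprocal classes, p G w and P g W, are the parental types, so the F1 was p G w / P g W.
The two rarest classes, p g w and P G W, are the double crossovers. Comparing them with the parentals, only the g allele has switched, so g is the middle locus and the order is w – g – p.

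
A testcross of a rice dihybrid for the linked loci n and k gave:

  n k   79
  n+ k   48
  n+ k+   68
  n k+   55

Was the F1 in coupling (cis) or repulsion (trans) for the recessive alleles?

cis

The two most frequent classes are n+ k+ (68) and n k (79); these are the parental (non-recombinant) types.
So the F1 carried n+ k+ on one chromosome and n k on the other — the recessive alleles are on the same chromosome (cis / coupling).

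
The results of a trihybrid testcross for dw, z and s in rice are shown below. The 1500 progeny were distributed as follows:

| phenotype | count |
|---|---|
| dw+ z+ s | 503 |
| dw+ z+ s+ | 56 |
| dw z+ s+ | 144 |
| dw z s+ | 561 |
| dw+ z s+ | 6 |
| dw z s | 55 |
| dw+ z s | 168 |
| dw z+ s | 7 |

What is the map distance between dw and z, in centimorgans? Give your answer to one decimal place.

The two most frequent reciprocal classes, dw+ z+ s and dw z s+, are the parental types, so the F1 was dw+ z+ s / dw z s+.
The two rarest classes, dw z+ s and dw+ z s+, are the double crossovers. Comparing them with the parentals, only the dw allele has switched, so dw is the middle locus and the order is z – dw – s.
Crossovers in the z–dw interval produce the single-crossover classes dw+ z s and dw z+ s+ (168 + 144 = 312) plus the double crossovers (13).
RF(z–dw) = (312 + 13) / 1500 = 325/1500 = 0.2167 → 21.7 centimorgans.

21.7 centimorgans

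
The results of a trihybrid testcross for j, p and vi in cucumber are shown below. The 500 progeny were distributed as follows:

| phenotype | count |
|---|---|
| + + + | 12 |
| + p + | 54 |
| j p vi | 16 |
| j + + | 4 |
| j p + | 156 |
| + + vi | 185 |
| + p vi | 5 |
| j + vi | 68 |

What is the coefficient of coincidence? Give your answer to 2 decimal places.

0.93

The two most frequent reciprocal classes, + + vi and j p +, are the parental types, so the F1 was + + vi / j p +.
The two rarest classes, + p vi and j + +, are the double crossovers. Comparing them with the parentals, only the p allele has switched, so p is the middle locus and the order is j – p – vi.
j–p: (122 + 9)/500 = 0.2620; p–vi: (28 + 9)/500 = 0.0740.
Expected DCO frequency = 0.2620 × 0.0740 ≈ 0.01939; observed = 9/500 ≈ 0.01800.
Coefficient of coincidence = 0.01800/0.01939 ≈ 0.93.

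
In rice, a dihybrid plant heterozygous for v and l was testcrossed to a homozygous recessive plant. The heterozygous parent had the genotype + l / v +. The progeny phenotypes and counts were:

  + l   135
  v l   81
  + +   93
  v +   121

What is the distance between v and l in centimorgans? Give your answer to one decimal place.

The recombinant classes are + + and v l: 93 + 81 = 174.
Recombination frequency = 174/430 = 0.4047 ≈ 40.5%, i.e. 40.5 centimorgans.

40.5 centimorgans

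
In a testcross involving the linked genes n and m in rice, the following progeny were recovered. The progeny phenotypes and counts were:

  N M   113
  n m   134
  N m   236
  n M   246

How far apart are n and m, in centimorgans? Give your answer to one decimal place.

The two most frequent classes, N m (236) and n M (246), are the parental types, so the F1 was N m / n M.
The recombinant classes are N M and n m: 113 + 134 = 247.
Recombination frequency = 247/729 = 0.3388 ≈ 33.9%, i.e. 33.9 centimorgans.

33.9 centimorgans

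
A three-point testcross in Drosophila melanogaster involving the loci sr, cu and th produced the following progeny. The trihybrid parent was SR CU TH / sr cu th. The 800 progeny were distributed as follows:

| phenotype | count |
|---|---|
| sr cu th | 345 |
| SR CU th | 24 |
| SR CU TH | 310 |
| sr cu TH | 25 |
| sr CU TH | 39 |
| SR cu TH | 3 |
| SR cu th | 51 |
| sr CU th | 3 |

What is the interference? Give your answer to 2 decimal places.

The two rarest classes, SR cu TH and sr CU th, are the double crossovers. Comparing them with the parentals, only the cu allele has switched, so cu is the middle locus and the order is th – cu – sr.
th–cu: (49 + 6)/800 = 0.0688; cu–sr: (90 + 6)/800 = 0.1200.
Expected DCO frequency = 0.0688 × 0.1200 ≈ 0.00826; observed = 6/800 ≈ 0.00750.
Coefficient of coincidence = 0.00750/0.00826 ≈ 0.91; interference = 1 − 0.91 = 0.09.

0.09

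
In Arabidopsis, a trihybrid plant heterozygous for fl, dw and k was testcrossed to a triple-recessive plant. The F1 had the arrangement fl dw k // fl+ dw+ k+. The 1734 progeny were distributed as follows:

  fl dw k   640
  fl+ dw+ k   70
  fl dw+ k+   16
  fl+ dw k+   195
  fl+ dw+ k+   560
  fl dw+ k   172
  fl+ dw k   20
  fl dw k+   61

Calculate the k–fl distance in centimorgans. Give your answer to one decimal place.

9.6 centimorgans

The two rarest classes, fl+ dw k and fl dw+ k+, are the double crossovers. Comparing them with the parentals, only the fl allele has switched, so fl is the middle locus and the order is dw – fl – k.
Crossovers in the fl–k interval produce the single-crossover classes fl dw k+ and fl+ dw+ k (61 + 70 = 131) plus the double crossovers (36).
RF(fl–k) = (131 + 36) / 1734 = 167/1734 = 0.0963 → 9.6 centimorgans.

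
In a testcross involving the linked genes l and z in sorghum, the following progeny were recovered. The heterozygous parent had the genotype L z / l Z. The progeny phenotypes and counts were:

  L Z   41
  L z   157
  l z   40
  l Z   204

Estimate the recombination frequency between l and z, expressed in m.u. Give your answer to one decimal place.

The recombinant classes are L Z and l z: 41 + 40 = 81.
Recombination frequency = 81/442 = 0.1833 ≈ 18.3%, i.e. 18.3 m.u.

18.3 m.u.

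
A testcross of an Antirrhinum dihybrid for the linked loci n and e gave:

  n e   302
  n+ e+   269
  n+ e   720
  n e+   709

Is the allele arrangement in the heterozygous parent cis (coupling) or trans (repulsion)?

The two most frequent classes are n+ e (720) and n e+ (709); these are the parental (non-recombinant) types.
So the F1 carried n+ e on one chromosome and n e+ on the other — the recessive alleles are on opposite chromosomes (trans / repulsion).

trans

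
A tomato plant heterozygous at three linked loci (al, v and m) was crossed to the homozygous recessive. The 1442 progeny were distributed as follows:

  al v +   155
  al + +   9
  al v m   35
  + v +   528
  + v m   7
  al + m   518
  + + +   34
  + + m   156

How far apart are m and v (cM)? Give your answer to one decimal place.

The two most frequent reciprocal classes, al + m and + v +, are the parental types, so the F1 was al + m / + v +.
The two rarest classes, al + + and + v m, are the double crossovers. Comparing them with the parentals, only the m allele has switched, so m is the middle locus and the order is al – m – v.
Crossovers in the m–v interval produce the single-crossover classes al v m and + + + (35 + 34 = 69) plus the double crossovers (16).
RF(m–v) = (69 + 16) / 1442 = 85/1442 = 0.0589 → 5.9 cM.

5.9 cM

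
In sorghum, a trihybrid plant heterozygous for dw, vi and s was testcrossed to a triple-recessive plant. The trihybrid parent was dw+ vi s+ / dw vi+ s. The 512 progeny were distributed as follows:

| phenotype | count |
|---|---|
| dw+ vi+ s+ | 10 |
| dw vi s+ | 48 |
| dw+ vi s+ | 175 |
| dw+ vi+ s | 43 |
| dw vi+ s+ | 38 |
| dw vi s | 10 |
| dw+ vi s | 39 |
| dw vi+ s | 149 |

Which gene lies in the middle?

vi

The two rarest classes, dw+ vi+ s+ and dw vi s, are the double crossovers. Comparing them with the parentals, only the vi allele has switched, so vi is the middle locus and the order is dw – vi – s.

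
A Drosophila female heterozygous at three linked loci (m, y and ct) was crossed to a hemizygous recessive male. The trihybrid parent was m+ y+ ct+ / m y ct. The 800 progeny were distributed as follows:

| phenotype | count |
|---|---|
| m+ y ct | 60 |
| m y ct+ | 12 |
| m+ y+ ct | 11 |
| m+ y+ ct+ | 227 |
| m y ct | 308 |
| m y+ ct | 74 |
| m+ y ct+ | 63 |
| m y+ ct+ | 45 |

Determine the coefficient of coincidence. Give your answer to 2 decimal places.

0.90

The two rarest classes, m+ y+ ct and m y ct+, are the double crossovers. Comparing them with the parentals, only the ct allele has switched, so ct is the middle locus and the order is m – ct – y.
m–ct: (105 + 23)/800 = 0.1600; ct–y: (137 + 23)/800 = 0.2000.
Expected DCO frequency = 0.1600 × 0.2000 ≈ 0.03200; observed = 23/800 ≈ 0.02875.
Coefficient of coincidence = 0.02875/0.03200 ≈ 0.90.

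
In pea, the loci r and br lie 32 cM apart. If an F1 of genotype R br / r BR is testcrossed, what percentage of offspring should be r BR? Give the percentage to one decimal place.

34.0%

A map distance of 32 cM corresponds to a recombination frequency of 0.320.
The F1 is R br / r BR, so r BR is a parental gamete class with expected frequency (1 − r)/2 = 0.680/2 = 0.3400.
That is 0.3400 = 34.0% of the progeny.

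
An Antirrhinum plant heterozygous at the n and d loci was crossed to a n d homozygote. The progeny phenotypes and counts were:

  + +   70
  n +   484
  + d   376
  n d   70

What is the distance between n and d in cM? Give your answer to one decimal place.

The two most frequent classes, + d (376) and n + (484), are the parental types, so the F1 was + d / n +.
The recombinant classes are + + and n d: 70 + 70 = 140.
Recombination frequency = 140/1000 = 0.1400 ≈ 14.0%, i.e. 14.0 cM.

14.0 cM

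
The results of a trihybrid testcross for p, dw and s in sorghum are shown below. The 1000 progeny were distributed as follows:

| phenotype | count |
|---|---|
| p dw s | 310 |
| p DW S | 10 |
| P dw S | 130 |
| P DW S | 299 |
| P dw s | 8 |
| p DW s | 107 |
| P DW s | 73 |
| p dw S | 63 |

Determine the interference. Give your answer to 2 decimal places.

The two most frequent reciprocal classes, P DW S and p dw s, are the parental types, so the F1 was P DW S / p dw s.
The two rarest classes, p DW S and P dw s, are the double crossovers. Comparing them with the parentals, only the p allele has switched, so p is the middle locus and the order is s – p – dw.
s–p: (136 + 18)/1000 = 0.1540; p–dw: (237 + 18)/1000 = 0.2550.
Expected DCO frequency = 0.1540 × 0.2550 ≈ 0.03927; observed = 18/1000 ≈ 0.01800.
Coefficient of coincidence = 0.01800/0.03927 ≈ 0.46; interference = 1 − 0.46 = 0.54.

0.54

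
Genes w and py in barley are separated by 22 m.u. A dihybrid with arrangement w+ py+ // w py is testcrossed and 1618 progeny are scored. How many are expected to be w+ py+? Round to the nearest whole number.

A map distance of 22 m.u. corresponds to a recombination frequency of 0.220.
The F1 is w+ py+ / w py, so w+ py+ is a parental gamete class with expected frequency (1 − r)/2 = 0.780/2 = 0.3900.
Expected number = 0.3900 × 1618 = 631.02 ≈ 631.

631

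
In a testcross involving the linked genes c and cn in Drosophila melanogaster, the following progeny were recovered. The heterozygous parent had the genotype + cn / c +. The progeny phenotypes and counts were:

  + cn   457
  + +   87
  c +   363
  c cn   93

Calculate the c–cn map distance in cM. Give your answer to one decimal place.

The recombinant classes are + + and c cn: 87 + 93 = 180.
Recombination frequency = 180/1000 = 0.1800 ≈ 18.0%, i.e. 18.0 cM.

18.0 cM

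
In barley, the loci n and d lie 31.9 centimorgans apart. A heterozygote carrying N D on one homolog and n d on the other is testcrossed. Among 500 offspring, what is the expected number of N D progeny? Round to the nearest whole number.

A map distance of 31.9 centimorgans corresponds to a recombination frequency of 0.319.
The F1 is N D / n d, so N D is a parental gamete class with expected frequency (1 − r)/2 = 0.681/2 = 0.3405.
Expected number = 0.3405 × 500 = 170.25 ≈ 170.

170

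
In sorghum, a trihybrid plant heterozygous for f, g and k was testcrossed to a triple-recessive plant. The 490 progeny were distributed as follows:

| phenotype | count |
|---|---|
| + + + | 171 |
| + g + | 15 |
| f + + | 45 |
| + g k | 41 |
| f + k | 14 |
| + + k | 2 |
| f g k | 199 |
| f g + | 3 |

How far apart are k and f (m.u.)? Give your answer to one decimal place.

18.6 m.u.

The two most frequent reciprocal classes, f g k and + + +, are the parental types, so the F1 was f g k / + + +.
The two rarest classes, f g + and + + k, are the double crossovers. Comparing them with the parentals, only the k allele has switched, so k is the middle locus and the order is g – k – f.
Crossovers in the k–f interval produce the single-crossover classes + g k and f + + (41 + 45 = 86) plus the double crossovers (5).
RF(k–f) = (86 + 5) / 490 = 91/490 = 0.1857 → 18.6 m.u.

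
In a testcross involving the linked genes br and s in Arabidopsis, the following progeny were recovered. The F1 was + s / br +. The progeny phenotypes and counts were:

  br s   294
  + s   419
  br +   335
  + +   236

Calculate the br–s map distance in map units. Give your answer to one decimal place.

41.3 map units

The recombinant classes are + + and br s: 236 + 294 = 530.
Recombination frequency = 530/1284 = 0.4128 ≈ 41.3%, i.e. 41.3 map units.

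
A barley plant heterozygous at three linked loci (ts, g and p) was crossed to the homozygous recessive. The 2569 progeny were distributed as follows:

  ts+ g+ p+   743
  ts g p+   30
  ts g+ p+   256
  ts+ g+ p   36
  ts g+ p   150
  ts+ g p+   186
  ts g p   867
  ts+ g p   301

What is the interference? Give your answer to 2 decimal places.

The two most frequent reciprocal classes, ts g p and ts+ g+ p+, are the parental types, so the F1 was ts g p / ts+ g+ p+.
The two rarest classes, ts g p+ and ts+ g+ p, are the double crossovers. Comparing them with the parentals, only the p allele has switched, so p is the middle locus and the order is g – p – ts.
g–p: (336 + 66)/2569 = 0.1565; p–ts: (557 + 66)/2569 = 0.2425.
Expected DCO frequency = 0.1565 × 0.2425 ≈ 0.03795; observed = 66/2569 ≈ 0.02569.
Coefficient of coincidence = 0.02569/0.03795 ≈ 0.68; interference = 1 − 0.68 = 0.32.

0.32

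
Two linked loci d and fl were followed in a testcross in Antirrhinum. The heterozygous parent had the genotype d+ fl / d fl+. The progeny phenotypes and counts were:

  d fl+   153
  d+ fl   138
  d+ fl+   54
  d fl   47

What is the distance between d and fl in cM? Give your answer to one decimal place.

The recombinant classes are d+ fl+ and d fl: 54 + 47 = 101.
Recombination frequency = 101/392 = 0.2577 ≈ 25.8%, i.e. 25.8 cM.

25.8 cM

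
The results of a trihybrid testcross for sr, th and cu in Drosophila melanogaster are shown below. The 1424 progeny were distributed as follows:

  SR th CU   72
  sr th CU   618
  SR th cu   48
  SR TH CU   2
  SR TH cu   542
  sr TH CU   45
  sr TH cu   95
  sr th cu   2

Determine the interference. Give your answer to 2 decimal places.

0.66

The two most frequent reciprocal classes, SR TH cu and sr th CU, are the parental types, so the F1 was SR TH cu / sr th CU.
The two rarest classes, SR TH CU and sr th cu, are the double crossovers. Comparing them with the parentals, only the cu allele has switched, so cu is the middle locus and the order is sr – cu – th.
sr–cu: (167 + 4)/1424 = 0.1201; cu–th: (93 + 4)/1424 = 0.0681.
Expected DCO frequency = 0.1201 × 0.0681 ≈ 0.00818; observed = 4/1424 ≈ 0.00281.
Coefficient of coincidence = 0.00281/0.00818 ≈ 0.34; interference = 1 − 0.34 = 0.66.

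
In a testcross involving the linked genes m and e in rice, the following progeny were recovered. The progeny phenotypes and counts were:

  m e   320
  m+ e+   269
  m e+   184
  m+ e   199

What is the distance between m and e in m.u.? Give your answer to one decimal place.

39.4 m.u.

The two most frequent classes, m+ e+ (269) and m e (320), are the parental types, so the F1 was m+ e+ / m e.
The recombinant classes are m+ e and m e+: 199 + 184 = 383.
Recombination frequency = 383/972 = 0.3940 ≈ 39.4%, i.e. 39.4 m.u.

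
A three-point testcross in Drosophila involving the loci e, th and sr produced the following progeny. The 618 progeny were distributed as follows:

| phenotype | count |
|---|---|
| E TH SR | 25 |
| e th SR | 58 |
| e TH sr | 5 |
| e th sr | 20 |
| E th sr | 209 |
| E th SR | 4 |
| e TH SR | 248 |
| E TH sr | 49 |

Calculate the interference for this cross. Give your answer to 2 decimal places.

The two most frequent reciprocal classes, e TH SR and E th sr, are the parental types, so the F1 was e TH SR / E th sr.
The two rarest classes, e TH sr and E th SR, are the double crossovers. Comparing them with the parentals, only the sr allele has switched, so sr is the middle locus and the order is e – sr – th.
e–sr: (45 + 9)/618 = 0.0874; sr–th: (107 + 9)/618 = 0.1877.
Expected DCO frequency = 0.0874 × 0.1877 ≈ 0.01640; observed = 9/618 ≈ 0.01456.
Coefficient of coincidence = 0.01456/0.01640 ≈ 0.89; interference = 1 − 0.89 = 0.11.

0.11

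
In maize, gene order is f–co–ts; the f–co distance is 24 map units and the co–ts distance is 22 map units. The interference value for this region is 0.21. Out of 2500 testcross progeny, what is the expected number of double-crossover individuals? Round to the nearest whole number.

104

Map distances give recombination frequencies of 0.240 and 0.220 for the two intervals.
With interference 0.21 (so coincidence = 0.79), expected double-crossover frequency = 0.240 × 0.220 × 0.79 = 0.04171.
Expected number = 0.04171 × 2500 = 104.28 ≈ 104.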